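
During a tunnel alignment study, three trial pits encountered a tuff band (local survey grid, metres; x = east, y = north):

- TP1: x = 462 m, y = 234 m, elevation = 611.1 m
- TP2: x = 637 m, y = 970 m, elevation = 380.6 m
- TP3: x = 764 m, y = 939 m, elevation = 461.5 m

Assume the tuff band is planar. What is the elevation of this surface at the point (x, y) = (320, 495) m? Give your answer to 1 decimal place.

Let the plane be z = a·x + b·y + c.
TP2−TP1: 175a + 736b = −230.5;  TP3−TP1: 302a + 705b = −149.6.
Solving gives a = 0.52981, b = −0.43915.
Then c = 611.1 − a·462 − b·234 = 469.09.
At (320, 495): z = 169.5 − 217.4 + 469.09 = 421.2 m.

421.2 m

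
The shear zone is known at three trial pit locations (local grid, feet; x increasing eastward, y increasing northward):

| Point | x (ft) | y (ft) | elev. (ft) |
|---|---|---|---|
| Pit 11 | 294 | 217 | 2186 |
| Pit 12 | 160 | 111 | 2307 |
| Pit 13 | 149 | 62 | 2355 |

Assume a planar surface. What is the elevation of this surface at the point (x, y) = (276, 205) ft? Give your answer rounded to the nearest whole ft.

2200 ft

Let the plane be z = a·x + b·y + c.
Pit 12−Pit 11: −134a − 106b = 121;  Pit 13−Pit 11: −145a − 155b = 169.
Solving gives a = −0.15574, b = −0.94463.
Then c = 2186 − a·294 − b·217 = 2436.77.
At (276, 205): z = −43.0 − 193.6 + 2436.77 = 2200.1 ft.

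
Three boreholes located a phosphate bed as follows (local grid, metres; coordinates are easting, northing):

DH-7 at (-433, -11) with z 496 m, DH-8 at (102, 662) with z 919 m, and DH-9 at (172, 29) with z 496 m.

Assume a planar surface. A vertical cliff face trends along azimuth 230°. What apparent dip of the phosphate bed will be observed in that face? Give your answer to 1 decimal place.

21.4°

Let the plane be z = a·easting + b·northing + c.
DH-8−DH-7: 535a + 673b = 423;  DH-9−DH-7: 605a + 40b = 0.
Solving gives a = −0.04386, b = 0.66340.
Unit vector along 230° is (sin 230°, cos 230°) = (-0.7660, -0.6428).
Slope in that direction = a·(-0.7660) + b·(-0.6428) = −0.39282.
Apparent dip = arctan|0.39282| = 21.4° (true dip is 33.6°, so apparent ≤ true as expected).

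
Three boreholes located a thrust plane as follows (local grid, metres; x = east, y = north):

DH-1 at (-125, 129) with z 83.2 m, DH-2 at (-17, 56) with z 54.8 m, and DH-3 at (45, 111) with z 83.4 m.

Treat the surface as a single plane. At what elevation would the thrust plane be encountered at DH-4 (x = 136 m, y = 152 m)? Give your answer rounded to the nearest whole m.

107 m

Let the plane be z = a·x + b·y + c.
DH-2−DH-1: 108a − 73b = −28.4;  DH-3−DH-1: 170a − 18b = 0.2.
Solving gives a = 0.05024, b = 0.46337.
Then c = 83.2 − a·-125 − b·129 = 29.71.
At (136, 152): z = 6.8 + 70.4 + 29.71 = 107.0 m.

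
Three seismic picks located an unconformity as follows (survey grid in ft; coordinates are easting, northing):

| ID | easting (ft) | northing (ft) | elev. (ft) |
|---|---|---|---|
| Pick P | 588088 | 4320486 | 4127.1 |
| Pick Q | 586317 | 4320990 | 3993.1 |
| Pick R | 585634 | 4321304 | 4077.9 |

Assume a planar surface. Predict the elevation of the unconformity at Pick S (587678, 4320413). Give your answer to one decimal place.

3879.7 ft

Two edge vectors: Pick P→Pick Q = (-1771, 504, -134), Pick P→Pick R = (-2454, 818, -49.2).
Normal n = (Pick P→Pick Q) × (Pick P→Pick R) = (84815.2, 241702.8, -211862).
So ∂z/∂easting = −n_x/n_z = 0.400332292 and ∂z/∂northing = −n_y/n_z = 1.140850176.
Intercept c from Pick P: 4127.1 − 235430.62 − 4929027.21 = −5160330.73.
At (587678, 4320413): z = 235266.5 + 4928943.9 − 5160330.73 = 3879.7 ft.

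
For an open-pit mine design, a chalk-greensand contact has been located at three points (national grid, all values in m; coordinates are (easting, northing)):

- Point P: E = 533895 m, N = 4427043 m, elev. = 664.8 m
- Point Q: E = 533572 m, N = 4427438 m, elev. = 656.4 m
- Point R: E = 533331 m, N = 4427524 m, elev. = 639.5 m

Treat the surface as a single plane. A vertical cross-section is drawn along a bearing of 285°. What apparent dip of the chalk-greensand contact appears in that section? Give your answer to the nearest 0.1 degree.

Two edge vectors: Point P→Point Q = (-323, 395, -8.4), Point P→Point R = (-564, 481, -25.3).
Normal n = (Point P→Point Q) × (Point P→Point R) = (-5953.1, -3434.3, 67417).
So ∂z/∂E = −n_x/n_z = 0.08830 and ∂z/∂N = −n_y/n_z = 0.05094.
Unit vector along 285° is (sin 285°, cos 285°) = (-0.9659, 0.2588).
Slope in that direction = a·(-0.9659) + b·(0.2588) = −0.07211.
Apparent dip = arctan|0.07211| = 4.1° (true dip is 5.8°, so apparent ≤ true as expected).

4.1°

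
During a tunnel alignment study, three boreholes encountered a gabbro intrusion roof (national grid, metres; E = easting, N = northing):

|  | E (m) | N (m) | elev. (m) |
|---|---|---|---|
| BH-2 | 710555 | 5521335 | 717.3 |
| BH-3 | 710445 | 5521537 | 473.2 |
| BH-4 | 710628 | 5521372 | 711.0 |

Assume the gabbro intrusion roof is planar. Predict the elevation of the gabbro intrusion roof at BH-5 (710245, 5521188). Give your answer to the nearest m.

Two edge vectors: BH-2→BH-3 = (-110, 202, -244.1), BH-2→BH-4 = (73, 37, -6.3).
Normal n = (BH-2→BH-3) × (BH-2→BH-4) = (7759.1, -18512.3, -18816).
So ∂z/∂E = −n_x/n_z = 0.41236713 and ∂z/∂N = −n_y/n_z = −0.98385948.
Intercept c from BH-2: 717.3 − 293009.53 + 5432217.79 = 5139925.56.
At (710245, 5521188): z = 292881.7 − 5432073.2 + 5139925.56 = 734.1 m.

734 m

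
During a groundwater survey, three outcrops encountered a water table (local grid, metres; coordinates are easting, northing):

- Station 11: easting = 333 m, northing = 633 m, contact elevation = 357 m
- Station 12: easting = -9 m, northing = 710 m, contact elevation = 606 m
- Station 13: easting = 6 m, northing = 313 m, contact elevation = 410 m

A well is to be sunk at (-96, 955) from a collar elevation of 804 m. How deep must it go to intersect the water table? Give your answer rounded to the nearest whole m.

Two edge vectors: Station 11→Station 12 = (-342, 77, 249), Station 11→Station 13 = (-327, -320, 53).
Normal n = (Station 11→Station 12) × (Station 11→Station 13) = (83761, -63297, 134619).
So ∂z/∂easting = −n_x/n_z = −0.62221 and ∂z/∂northing = −n_y/n_z = 0.47019.
Intercept c from Station 11: 357 + 207.20 − 297.63 = 266.56.
At (-96, 955): z_contact = 59.7 + 449.0 + 266.56 = 775.3 m.
Depth below ground = 804 − 775.3 = 29 m.

29 m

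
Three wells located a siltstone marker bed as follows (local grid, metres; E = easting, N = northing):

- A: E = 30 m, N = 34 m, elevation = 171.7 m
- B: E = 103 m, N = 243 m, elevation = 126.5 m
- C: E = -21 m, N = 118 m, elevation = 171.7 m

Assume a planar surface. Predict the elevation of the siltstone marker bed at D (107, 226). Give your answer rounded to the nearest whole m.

Two edge vectors: A→B = (73, 209, -45.2), A→C = (-51, 84, 0).
Normal n = (A→B) × (A→C) = (3796.8, 2305.2, 16791).
So ∂z/∂E = −n_x/n_z = −0.22612 and ∂z/∂N = −n_y/n_z = −0.13729.
Intercept c from A: 171.7 + 6.78 + 4.67 = 183.15.
At (107, 226): z = −24.2 − 31.0 + 183.15 = 127.9 m.

128 m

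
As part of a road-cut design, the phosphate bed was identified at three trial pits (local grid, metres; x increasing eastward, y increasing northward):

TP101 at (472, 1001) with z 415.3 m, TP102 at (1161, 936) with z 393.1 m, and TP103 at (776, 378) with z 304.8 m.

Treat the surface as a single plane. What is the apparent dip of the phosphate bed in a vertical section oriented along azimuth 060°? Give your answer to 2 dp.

4.04°

Let the plane be z = a·x + b·y + c.
TP102−TP101: 689a − 65b = −22.2;  TP103−TP101: 304a − 623b = −110.5.
Solving gives a = −0.01624, b = 0.16945.
Unit vector along 060° is (sin 60°, cos 60°) = (0.8660, 0.5000).
Slope in that direction = a·(0.8660) + b·(0.5000) = 0.07066.
Apparent dip = arctan|0.07066| = 4.04° (true dip is 9.7°, so apparent ≤ true as expected).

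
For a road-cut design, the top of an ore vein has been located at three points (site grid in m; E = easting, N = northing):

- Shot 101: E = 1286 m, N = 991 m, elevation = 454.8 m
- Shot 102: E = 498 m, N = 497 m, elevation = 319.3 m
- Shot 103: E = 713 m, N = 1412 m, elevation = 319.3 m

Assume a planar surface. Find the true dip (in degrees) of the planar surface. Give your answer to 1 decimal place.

Two edge vectors: Shot 101→Shot 102 = (-788, -494, -135.5), Shot 101→Shot 103 = (-573, 421, -135.5).
Normal n = (Shot 101→Shot 102) × (Shot 101→Shot 103) = (123982.5, -29132.5, -614810).
So ∂z/∂E = −n_x/n_z = 0.20166 and ∂z/∂N = −n_y/n_z = −0.04738.
Gradient magnitude |∇z| = √(a² + b²) = √(0.04067 + 0.00225) = 0.20715.
True dip = arctan(0.20715) = 11.7°, dipping toward WNW (azimuth ≈ 283°).

11.7°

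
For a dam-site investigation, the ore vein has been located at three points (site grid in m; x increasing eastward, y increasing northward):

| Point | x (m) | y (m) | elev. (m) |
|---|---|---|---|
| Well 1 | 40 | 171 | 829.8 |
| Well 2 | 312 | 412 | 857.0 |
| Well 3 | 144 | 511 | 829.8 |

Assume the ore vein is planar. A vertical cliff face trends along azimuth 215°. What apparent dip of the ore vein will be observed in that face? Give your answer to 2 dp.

2.54°

Two edge vectors: Well 1→Well 2 = (272, 241, 27.2), Well 1→Well 3 = (104, 340, 0).
Normal n = (Well 1→Well 2) × (Well 1→Well 3) = (-9248, 2828.8, 67416).
So ∂z/∂x = −n_x/n_z = 0.13718 and ∂z/∂y = −n_y/n_z = −0.04196.
Unit vector along 215° is (sin 215°, cos 215°) = (-0.5736, -0.8192).
Slope in that direction = a·(-0.5736) + b·(-0.8192) = −0.04431.
Apparent dip = arctan|0.04431| = 2.54° (true dip is 8.2°, so apparent ≤ true as expected).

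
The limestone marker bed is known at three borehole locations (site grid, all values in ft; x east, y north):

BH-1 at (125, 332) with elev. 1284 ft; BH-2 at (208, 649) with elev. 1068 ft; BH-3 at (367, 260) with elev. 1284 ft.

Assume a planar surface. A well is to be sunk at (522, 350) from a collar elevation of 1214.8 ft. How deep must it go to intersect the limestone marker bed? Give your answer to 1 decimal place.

16.8 ft

Two edge vectors: BH-1→BH-2 = (83, 317, -216), BH-1→BH-3 = (242, -72, 0).
Normal n = (BH-1→BH-2) × (BH-1→BH-3) = (-15552, -52272, -82690).
So ∂z/∂x = −n_x/n_z = −0.18808 and ∂z/∂y = −n_y/n_z = −0.63214.
Intercept c from BH-1: 1284 + 23.51 + 209.87 = 1517.38.
At (522, 350): z_contact = −98.18 − 221.25 + 1517.38 = 1197.96 ft.
Depth below ground = 1214.8 − 1197.96 = 16.8 ft.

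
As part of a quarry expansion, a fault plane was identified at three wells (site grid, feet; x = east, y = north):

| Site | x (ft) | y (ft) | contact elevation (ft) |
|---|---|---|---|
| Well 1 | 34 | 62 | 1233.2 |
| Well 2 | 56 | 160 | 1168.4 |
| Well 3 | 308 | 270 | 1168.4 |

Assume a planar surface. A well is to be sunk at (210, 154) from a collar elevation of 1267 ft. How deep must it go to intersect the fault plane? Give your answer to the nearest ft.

Two edge vectors: Well 1→Well 2 = (22, 98, -64.8), Well 1→Well 3 = (274, 208, -64.8).
Normal n = (Well 1→Well 2) × (Well 1→Well 3) = (7128, -16329.6, -22276).
So ∂z/∂x = −n_x/n_z = 0.31999 and ∂z/∂y = −n_y/n_z = −0.73306.
Intercept c from Well 1: 1233.2 − 10.88 + 45.45 = 1267.77.
At (210, 154): z_contact = 67.2 − 112.9 + 1267.77 = 1222.1 ft.
Depth below ground = 1267 − 1222.1 = 45 ft.

45 ft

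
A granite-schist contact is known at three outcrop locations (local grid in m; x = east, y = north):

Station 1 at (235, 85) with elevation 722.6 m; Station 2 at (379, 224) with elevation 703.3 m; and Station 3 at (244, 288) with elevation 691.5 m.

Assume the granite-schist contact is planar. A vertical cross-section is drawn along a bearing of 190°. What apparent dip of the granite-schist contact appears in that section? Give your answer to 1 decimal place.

Let the plane be z = a·x + b·y + c.
Station 2−Station 1: 144a + 139b = −19.3;  Station 3−Station 1: 9a + 203b = −31.1.
Solving gives a = 0.01447, b = −0.15384.
Unit vector along 190° is (sin 190°, cos 190°) = (-0.1736, -0.9848).
Slope in that direction = a·(-0.1736) + b·(-0.9848) = 0.14899.
Apparent dip = arctan|0.14899| = 8.5° (true dip is 8.8°, so apparent ≤ true as expected).

8.5°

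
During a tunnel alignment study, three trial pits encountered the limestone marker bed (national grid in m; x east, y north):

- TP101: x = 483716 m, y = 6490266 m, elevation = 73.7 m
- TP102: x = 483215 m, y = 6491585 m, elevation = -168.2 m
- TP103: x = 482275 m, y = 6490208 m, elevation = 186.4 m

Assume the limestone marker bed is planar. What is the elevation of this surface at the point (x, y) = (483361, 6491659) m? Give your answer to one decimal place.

-193.9 m

Two edge vectors: TP101→TP102 = (-501, 1319, -241.9), TP101→TP103 = (-1441, -58, 112.7).
Normal n = (TP101→TP102) × (TP101→TP103) = (134621.1, 405040.6, 1929737).
So ∂z/∂x = −n_x/n_z = −0.069761372 and ∂z/∂y = −n_y/n_z = −0.209894198.
Intercept c from TP101: 73.7 + 33744.69 + 1362269.18 = 1396087.57.
At (483361, 6491659): z = −33719.9 − 1362561.6 + 1396087.57 = -193.9 m.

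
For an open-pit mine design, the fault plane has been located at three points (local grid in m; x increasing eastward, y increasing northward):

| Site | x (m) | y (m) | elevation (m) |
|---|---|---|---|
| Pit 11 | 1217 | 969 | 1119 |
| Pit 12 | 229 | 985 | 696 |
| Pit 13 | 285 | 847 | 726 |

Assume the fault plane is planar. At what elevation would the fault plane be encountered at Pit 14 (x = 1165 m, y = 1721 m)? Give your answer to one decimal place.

Two edge vectors: Pit 11→Pit 12 = (-988, 16, -423), Pit 11→Pit 13 = (-932, -122, -393).
Normal n = (Pit 11→Pit 12) × (Pit 11→Pit 13) = (-57894, 5952, 135448).
So ∂z/∂x = −n_x/n_z = 0.427426 and ∂z/∂y = −n_y/n_z = −0.043943.
Intercept c from Pit 11: 1119 − 520.18 + 42.58 = 641.40.
At (1165, 1721): z = 498.0 − 75.6 + 641.40 = 1063.7 m.

1063.7 m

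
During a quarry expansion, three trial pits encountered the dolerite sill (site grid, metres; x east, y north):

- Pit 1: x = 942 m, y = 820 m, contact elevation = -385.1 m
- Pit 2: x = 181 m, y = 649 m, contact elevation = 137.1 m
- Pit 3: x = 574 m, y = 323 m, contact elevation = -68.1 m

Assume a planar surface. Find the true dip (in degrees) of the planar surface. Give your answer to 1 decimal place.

33.8°

Two edge vectors: Pit 1→Pit 2 = (-761, -171, 522.2), Pit 1→Pit 3 = (-368, -497, 317).
Normal n = (Pit 1→Pit 2) × (Pit 1→Pit 3) = (205326.4, 49067.4, 315289).
So ∂z/∂x = −n_x/n_z = −0.65123 and ∂z/∂y = −n_y/n_z = −0.15563.
Gradient magnitude |∇z| = √(a² + b²) = √(0.42410 + 0.02422) = 0.66957.
True dip = arctan(0.66957) = 33.8°, dipping toward ENE (azimuth ≈ 077°).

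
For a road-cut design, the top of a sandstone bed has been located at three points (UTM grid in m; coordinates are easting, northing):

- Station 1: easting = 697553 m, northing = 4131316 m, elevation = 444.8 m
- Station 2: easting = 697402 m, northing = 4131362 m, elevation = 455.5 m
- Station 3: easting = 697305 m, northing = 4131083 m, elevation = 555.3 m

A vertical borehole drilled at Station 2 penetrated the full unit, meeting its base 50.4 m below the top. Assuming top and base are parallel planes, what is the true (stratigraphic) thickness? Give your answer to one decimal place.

47.7 m

Two edge vectors: Station 1→Station 2 = (-151, 46, 10.7), Station 1→Station 3 = (-248, -233, 110.5).
Normal n = (Station 1→Station 2) × (Station 1→Station 3) = (7576.1, 14031.9, 46591).
So ∂z/∂easting = −n_x/n_z = −0.16261 and ∂z/∂northing = −n_y/n_z = −0.30117.
|∇z| = √(a²+b²) = 0.34227, so dip δ = arctan(0.34227) = 18.89°.
True thickness = vertical thickness × cos δ = 50.4 × cos 18.89° = 47.7 m.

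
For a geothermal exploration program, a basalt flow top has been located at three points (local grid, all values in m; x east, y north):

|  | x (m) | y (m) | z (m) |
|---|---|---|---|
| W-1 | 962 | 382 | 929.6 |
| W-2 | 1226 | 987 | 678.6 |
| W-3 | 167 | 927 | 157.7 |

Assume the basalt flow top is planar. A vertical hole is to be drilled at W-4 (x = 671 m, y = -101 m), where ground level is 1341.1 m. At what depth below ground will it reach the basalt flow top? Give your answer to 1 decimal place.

Let the plane be z = a·x + b·y + c.
W-2−W-1: 264a + 605b = −251;  W-3−W-1: −795a + 545b = −771.9.
Solving gives a = 0.528450, b = −0.645472.
Then c = 929.6 − a·962 − b·382 = 667.80.
At (671, -101): z_contact = 354.59 + 65.19 + 667.80 = 1087.58 m.
Depth below ground = 1341.1 − 1087.58 = 253.5 m.

253.5 m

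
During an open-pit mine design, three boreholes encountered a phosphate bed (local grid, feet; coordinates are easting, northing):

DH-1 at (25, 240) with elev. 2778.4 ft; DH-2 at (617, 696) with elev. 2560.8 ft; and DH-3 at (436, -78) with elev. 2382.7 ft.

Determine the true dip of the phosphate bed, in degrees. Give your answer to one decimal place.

Two edge vectors: DH-1→DH-2 = (592, 456, -217.6), DH-1→DH-3 = (411, -318, -395.7).
Normal n = (DH-1→DH-2) × (DH-1→DH-3) = (-249636, 144820.8, -375672).
So ∂z/∂easting = −n_x/n_z = −0.66451 and ∂z/∂northing = −n_y/n_z = 0.38550.
Gradient magnitude |∇z| = √(a² + b²) = √(0.44157 + 0.14861) = 0.76823.
True dip = arctan(0.76823) = 37.5°, dipping toward ESE (azimuth ≈ 120°).

37.5°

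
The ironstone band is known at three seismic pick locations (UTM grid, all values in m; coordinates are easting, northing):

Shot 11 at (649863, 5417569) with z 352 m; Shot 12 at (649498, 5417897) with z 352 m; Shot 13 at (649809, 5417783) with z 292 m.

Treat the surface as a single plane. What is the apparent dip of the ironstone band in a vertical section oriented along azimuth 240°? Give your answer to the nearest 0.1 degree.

24.9°

Let the plane be z = a·easting + b·northing + c.
Shot 12−Shot 11: −365a + 328b = 0;  Shot 13−Shot 11: −54a + 214b = −60.
Solving gives a = −0.32584, b = −0.36259.
Unit vector along 240° is (sin 240°, cos 240°) = (-0.8660, -0.5000).
Slope in that direction = a·(-0.8660) + b·(-0.5000) = 0.46348.
Apparent dip = arctan|0.46348| = 24.9° (true dip is 26.0°, so apparent ≤ true as expected).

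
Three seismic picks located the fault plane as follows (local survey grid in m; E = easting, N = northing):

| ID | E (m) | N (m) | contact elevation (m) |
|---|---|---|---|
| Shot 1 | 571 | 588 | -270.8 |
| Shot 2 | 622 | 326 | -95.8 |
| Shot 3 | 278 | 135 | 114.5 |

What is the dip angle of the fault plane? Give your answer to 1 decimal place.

36.6°

Let the plane be z = a·E + b·N + c.
Shot 2−Shot 1: 51a − 262b = 175;  Shot 3−Shot 1: −293a − 453b = 385.3.
Solving gives a = −0.21702, b = −0.71018.
Gradient magnitude |∇z| = √(a² + b²) = √(0.04710 + 0.50436) = 0.74260.
True dip = arctan(0.74260) = 36.6°, dipping toward NNE (azimuth ≈ 017°).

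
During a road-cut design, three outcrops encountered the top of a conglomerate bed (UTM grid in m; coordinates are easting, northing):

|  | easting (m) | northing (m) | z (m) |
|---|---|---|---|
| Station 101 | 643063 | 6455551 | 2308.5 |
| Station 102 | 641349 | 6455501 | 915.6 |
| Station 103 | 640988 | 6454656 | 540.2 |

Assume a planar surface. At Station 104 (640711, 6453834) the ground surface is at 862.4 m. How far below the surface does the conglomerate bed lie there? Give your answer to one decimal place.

627.3 m

Let the plane be z = a·easting + b·northing + c.
Station 102−Station 101: −1714a − 50b = −1392.9;  Station 103−Station 101: −2075a − 895b = −1768.3.
Solving gives a = 0.809792838, b = 0.098301521.
Then c = 2308.5 − a·643063 − b·6455551 = −1153029.80.
At (640711, 6453834): z_contact = 518843.18 + 634421.70 − 1153029.80 = 235.08 m.
Depth below ground = 862.4 − 235.08 = 627.3 m.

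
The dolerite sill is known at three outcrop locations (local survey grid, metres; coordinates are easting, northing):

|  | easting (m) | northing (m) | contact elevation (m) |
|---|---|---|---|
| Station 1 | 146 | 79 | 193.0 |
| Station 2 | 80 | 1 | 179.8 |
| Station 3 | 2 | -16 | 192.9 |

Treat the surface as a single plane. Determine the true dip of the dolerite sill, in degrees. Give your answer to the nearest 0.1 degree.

Two edge vectors: Station 1→Station 2 = (-66, -78, -13.2), Station 1→Station 3 = (-144, -95, -0.1).
Normal n = (Station 1→Station 2) × (Station 1→Station 3) = (-1246.2, 1894.2, -4962).
So ∂z/∂easting = −n_x/n_z = −0.25115 and ∂z/∂northing = −n_y/n_z = 0.38174.
Gradient magnitude |∇z| = √(a² + b²) = √(0.06308 + 0.14573) = 0.45695.
True dip = arctan(0.45695) = 24.6°, dipping toward SSE (azimuth ≈ 147°).

24.6°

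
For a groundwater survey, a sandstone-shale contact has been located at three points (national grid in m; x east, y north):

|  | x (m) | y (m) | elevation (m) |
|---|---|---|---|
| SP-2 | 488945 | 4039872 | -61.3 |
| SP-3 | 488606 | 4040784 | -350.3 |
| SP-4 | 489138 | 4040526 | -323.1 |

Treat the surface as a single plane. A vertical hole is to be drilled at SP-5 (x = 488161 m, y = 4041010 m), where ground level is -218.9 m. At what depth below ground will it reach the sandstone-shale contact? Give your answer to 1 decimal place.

157.9 m

Two edge vectors: SP-2→SP-3 = (-339, 912, -289), SP-2→SP-4 = (193, 654, -261.8).
Normal n = (SP-2→SP-3) × (SP-2→SP-4) = (-49755.6, -144527.2, -397722).
So ∂z/∂x = −n_x/n_z = −0.125101453 and ∂z/∂y = −n_y/n_z = −0.363387492.
Intercept c from SP-2: -61.3 + 61167.73 + 1468038.95 = 1529145.38.
At (488161, 4041010): z_contact = −61069.65 − 1468452.49 + 1529145.38 = -376.76 m.
Depth below ground = -218.9 − (-376.76) = 157.9 m.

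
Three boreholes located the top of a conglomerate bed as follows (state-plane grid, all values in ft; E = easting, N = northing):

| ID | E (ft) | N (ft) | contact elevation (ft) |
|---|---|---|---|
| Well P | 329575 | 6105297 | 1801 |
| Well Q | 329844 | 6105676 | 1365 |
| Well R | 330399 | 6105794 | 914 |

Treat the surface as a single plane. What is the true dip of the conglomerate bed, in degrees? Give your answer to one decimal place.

Let the plane be z = a·E + b·N + c.
Well Q−Well P: 269a + 379b = −436;  Well R−Well P: 824a + 497b = −887.
Solving gives a = −0.66898, b = −0.67558.
Gradient magnitude |∇z| = √(a² + b²) = √(0.44753 + 0.45641) = 0.95076.
True dip = arctan(0.95076) = 43.6°, dipping toward NE (azimuth ≈ 045°).

43.6°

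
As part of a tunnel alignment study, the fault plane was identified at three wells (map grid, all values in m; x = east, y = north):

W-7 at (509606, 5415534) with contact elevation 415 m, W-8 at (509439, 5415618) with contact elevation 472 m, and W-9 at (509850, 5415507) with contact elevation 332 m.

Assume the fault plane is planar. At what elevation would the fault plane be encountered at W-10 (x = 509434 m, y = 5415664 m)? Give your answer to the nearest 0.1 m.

Two edge vectors: W-7→W-8 = (-167, 84, 57), W-7→W-9 = (244, -27, -83).
Normal n = (W-7→W-8) × (W-7→W-9) = (-5433, 47, -15987).
So ∂z/∂x = −n_x/n_z = −0.339838619 and ∂z/∂y = −n_y/n_z = 0.002939889.
Intercept c from W-7: 415 + 173183.80 − 15921.07 = 157677.73.
At (509434, 5415664): z = −173125.3 + 15921.4 + 157677.73 = 473.8 m.

473.8 m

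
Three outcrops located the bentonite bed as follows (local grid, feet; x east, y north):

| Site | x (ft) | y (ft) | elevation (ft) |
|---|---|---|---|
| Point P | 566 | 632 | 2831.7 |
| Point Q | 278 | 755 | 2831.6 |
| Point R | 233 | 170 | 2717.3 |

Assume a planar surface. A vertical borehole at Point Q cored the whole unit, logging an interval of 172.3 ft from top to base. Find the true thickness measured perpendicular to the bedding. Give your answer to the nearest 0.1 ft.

Two edge vectors: Point P→Point Q = (-288, 123, -0.1), Point P→Point R = (-333, -462, -114.4).
Normal n = (Point P→Point Q) × (Point P→Point R) = (-14117.4, -32913.9, 174015).
So ∂z/∂x = −n_x/n_z = 0.08113 and ∂z/∂y = −n_y/n_z = 0.18914.
|∇z| = √(a²+b²) = 0.20581, so dip δ = arctan(0.20581) = 11.63°.
True thickness = vertical thickness × cos δ = 172.3 × cos 11.63° = 168.8 ft.

168.8 ft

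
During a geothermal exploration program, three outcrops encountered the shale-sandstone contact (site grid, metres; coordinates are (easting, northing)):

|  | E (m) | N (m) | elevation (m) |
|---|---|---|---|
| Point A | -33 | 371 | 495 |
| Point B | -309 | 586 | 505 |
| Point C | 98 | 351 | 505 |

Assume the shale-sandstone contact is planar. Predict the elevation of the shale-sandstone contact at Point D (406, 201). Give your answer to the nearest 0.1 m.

510.0 m

Let the plane be z = a·E + b·N + c.
Point B−Point A: −276a + 215b = 10;  Point C−Point A: 131a − 20b = 10.
Solving gives a = 0.10378, b = 0.17973.
Then c = 495 − a·-33 − b·371 = 431.74.
At (406, 201): z = 42.1 + 36.1 + 431.74 = 510.0 m.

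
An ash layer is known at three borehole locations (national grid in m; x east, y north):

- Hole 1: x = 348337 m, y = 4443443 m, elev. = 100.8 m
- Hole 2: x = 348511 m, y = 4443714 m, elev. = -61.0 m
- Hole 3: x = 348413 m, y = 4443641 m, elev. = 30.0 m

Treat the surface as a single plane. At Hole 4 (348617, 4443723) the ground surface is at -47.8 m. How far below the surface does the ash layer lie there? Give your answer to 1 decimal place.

111.5 m

Two edge vectors: Hole 1→Hole 2 = (174, 271, -161.8), Hole 1→Hole 3 = (76, 198, -70.8).
Normal n = (Hole 1→Hole 2) × (Hole 1→Hole 3) = (12849.6, 22.4, 13856).
So ∂z/∂x = −n_x/n_z = −0.927367206 and ∂z/∂y = −n_y/n_z = −0.001616628.
Intercept c from Hole 1: 100.8 + 323036.31 + 7183.40 = 330320.51.
At (348617, 4443723): z_contact = −323295.97 − 7183.85 + 330320.51 = -159.32 m.
Depth below ground = -47.8 − (-159.32) = 111.5 m.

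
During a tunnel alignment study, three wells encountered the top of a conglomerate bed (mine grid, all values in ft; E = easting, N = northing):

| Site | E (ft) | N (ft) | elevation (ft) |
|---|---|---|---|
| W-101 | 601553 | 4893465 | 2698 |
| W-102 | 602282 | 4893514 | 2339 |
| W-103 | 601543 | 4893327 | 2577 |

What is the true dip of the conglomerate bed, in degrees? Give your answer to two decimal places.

46.97°

Two edge vectors: W-101→W-102 = (729, 49, -359), W-101→W-103 = (-10, -138, -121).
Normal n = (W-101→W-102) × (W-101→W-103) = (-55471, 91799, -100112).
So ∂z/∂E = −n_x/n_z = −0.55409 and ∂z/∂N = −n_y/n_z = 0.91696.
Gradient magnitude |∇z| = √(a² + b²) = √(0.30702 + 0.84082) = 1.07137.
True dip = arctan(1.07137) = 46.97°, dipping toward SSE (azimuth ≈ 149°).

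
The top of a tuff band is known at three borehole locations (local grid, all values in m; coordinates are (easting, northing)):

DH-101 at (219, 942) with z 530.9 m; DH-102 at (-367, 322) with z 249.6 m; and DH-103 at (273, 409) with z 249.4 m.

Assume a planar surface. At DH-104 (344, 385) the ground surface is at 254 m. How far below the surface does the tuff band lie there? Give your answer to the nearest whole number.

Two edge vectors: DH-101→DH-102 = (-586, -620, -281.3), DH-101→DH-103 = (54, -533, -281.5).
Normal n = (DH-101→DH-102) × (DH-101→DH-103) = (24597.1, -180149.2, 345818).
So ∂z/∂E = −n_x/n_z = −0.07113 and ∂z/∂N = −n_y/n_z = 0.52094.
Intercept c from DH-101: 530.9 + 15.58 − 490.72 = 55.75.
At (344, 385): z_contact = −24.5 + 200.6 + 55.75 = 231.8 m.
Depth below ground = 254 − 231.8 = 22 m.

22 m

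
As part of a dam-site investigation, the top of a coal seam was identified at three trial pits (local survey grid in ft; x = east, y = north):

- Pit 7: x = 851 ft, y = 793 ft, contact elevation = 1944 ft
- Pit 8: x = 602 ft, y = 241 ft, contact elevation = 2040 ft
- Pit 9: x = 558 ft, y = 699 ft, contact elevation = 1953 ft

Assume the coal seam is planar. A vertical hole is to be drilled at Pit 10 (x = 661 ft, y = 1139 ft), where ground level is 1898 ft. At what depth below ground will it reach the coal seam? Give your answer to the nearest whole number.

24 ft

Two edge vectors: Pit 7→Pit 8 = (-249, -552, 96), Pit 7→Pit 9 = (-293, -94, 9).
Normal n = (Pit 7→Pit 8) × (Pit 7→Pit 9) = (4056, -25887, -138330).
So ∂z/∂x = −n_x/n_z = 0.02932 and ∂z/∂y = −n_y/n_z = −0.18714.
Intercept c from Pit 7: 1944 − 24.95 + 148.40 = 2067.45.
At (661, 1139): z_contact = 19.4 − 213.2 + 2067.45 = 1873.7 ft.
Depth below ground = 1898 − 1873.7 = 24 ft.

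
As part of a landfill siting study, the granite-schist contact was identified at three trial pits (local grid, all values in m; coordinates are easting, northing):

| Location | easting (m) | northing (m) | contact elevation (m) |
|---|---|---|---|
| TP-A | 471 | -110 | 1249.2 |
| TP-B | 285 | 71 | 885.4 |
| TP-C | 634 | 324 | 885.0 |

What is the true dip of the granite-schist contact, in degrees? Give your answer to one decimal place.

54.9°

Let the plane be z = a·easting + b·northing + c.
TP-B−TP-A: −186a + 181b = −363.8;  TP-C−TP-A: 163a + 434b = −364.2.
Solving gives a = 0.83436, b = −1.15254.
Gradient magnitude |∇z| = √(a² + b²) = √(0.69616 + 1.32834) = 1.42285.
True dip = arctan(1.42285) = 54.9°, dipping toward NW (azimuth ≈ 324°).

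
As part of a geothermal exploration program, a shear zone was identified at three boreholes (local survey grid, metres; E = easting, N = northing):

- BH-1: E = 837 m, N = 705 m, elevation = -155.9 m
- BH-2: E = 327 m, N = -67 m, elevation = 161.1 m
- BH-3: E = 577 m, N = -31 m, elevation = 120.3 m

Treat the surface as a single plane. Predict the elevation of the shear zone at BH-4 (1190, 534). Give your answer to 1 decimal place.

Two edge vectors: BH-1→BH-2 = (-510, -772, 317), BH-1→BH-3 = (-260, -736, 276.2).
Normal n = (BH-1→BH-2) × (BH-1→BH-3) = (20085.6, 58442, 174640).
So ∂z/∂E = −n_x/n_z = −0.115011 and ∂z/∂N = −n_y/n_z = −0.334643.
Intercept c from BH-1: -155.9 + 96.26 + 235.92 = 176.29.
At (1190, 534): z = −136.9 − 178.7 + 176.29 = -139.3 m.

-139.3 m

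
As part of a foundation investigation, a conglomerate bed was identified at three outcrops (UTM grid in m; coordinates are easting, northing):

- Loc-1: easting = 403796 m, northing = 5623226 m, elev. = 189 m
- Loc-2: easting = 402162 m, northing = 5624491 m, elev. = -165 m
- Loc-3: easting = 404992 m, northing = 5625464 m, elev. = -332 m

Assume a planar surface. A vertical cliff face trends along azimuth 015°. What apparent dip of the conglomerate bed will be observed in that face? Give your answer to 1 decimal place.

13.0°

Let the plane be z = a·easting + b·northing + c.
Loc-2−Loc-1: −1634a + 1265b = −354;  Loc-3−Loc-1: 1196a + 2238b = −521.
Solving gives a = 0.02576, b = −0.24656.
Unit vector along 015° is (sin 15°, cos 15°) = (0.2588, 0.9659).
Slope in that direction = a·(0.2588) + b·(0.9659) = −0.23150.
Apparent dip = arctan|0.23150| = 13.0° (true dip is 13.9°, so apparent ≤ true as expected).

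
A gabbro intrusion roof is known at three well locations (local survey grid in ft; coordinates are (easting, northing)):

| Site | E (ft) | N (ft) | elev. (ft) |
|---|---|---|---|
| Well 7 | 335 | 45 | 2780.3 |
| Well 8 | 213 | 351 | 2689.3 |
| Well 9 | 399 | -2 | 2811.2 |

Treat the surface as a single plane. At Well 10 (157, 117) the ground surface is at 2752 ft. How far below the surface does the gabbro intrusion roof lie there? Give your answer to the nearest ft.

49 ft

Let the plane be z = a·E + b·N + c.
Well 8−Well 7: −122a + 306b = −91;  Well 9−Well 7: 64a − 47b = 30.9.
Solving gives a = 0.37389, b = −0.14832.
Then c = 2780.3 − a·335 − b·45 = 2661.72.
At (157, 117): z_contact = 58.7 − 17.4 + 2661.72 = 2703.1 ft.
Depth below ground = 2752 − 2703.1 = 49 ft.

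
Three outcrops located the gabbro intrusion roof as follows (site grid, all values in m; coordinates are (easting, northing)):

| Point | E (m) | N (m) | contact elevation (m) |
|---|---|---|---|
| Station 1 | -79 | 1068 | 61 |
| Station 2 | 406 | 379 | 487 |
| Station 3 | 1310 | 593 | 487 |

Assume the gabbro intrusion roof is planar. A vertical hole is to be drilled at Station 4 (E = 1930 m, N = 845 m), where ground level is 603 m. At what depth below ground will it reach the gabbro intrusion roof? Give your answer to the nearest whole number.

Two edge vectors: Station 1→Station 2 = (485, -689, 426), Station 1→Station 3 = (1389, -475, 426).
Normal n = (Station 1→Station 2) × (Station 1→Station 3) = (-91164, 385104, 726646).
So ∂z/∂E = −n_x/n_z = 0.12546 and ∂z/∂N = −n_y/n_z = −0.52997.
Intercept c from Station 1: 61 + 9.91 + 566.01 = 636.92.
At (1930, 845): z_contact = 242.1 − 447.8 + 636.92 = 431.2 m.
Depth below ground = 603 − 431.2 = 172 m.

172 m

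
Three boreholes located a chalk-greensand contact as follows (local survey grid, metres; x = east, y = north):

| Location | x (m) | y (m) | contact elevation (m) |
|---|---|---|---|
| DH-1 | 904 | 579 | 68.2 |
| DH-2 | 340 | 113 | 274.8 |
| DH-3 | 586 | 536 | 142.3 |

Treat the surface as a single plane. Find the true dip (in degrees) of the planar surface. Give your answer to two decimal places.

15.80°

Let the plane be z = a·x + b·y + c.
DH-2−DH-1: −564a − 466b = 206.6;  DH-3−DH-1: −318a − 43b = 74.1.
Solving gives a = −0.20694, b = −0.19289.
Gradient magnitude |∇z| = √(a² + b²) = √(0.04282 + 0.03721) = 0.28290.
True dip = arctan(0.28290) = 15.80°, dipping toward NE (azimuth ≈ 047°).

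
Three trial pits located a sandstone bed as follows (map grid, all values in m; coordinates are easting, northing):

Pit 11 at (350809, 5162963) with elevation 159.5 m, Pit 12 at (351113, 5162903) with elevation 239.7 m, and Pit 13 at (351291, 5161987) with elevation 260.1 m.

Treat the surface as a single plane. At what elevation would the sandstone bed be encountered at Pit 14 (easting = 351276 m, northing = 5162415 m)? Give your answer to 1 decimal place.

Two edge vectors: Pit 11→Pit 12 = (304, -60, 80.2), Pit 11→Pit 13 = (482, -976, 100.6).
Normal n = (Pit 11→Pit 12) × (Pit 11→Pit 13) = (72239.2, 8074, -267784).
So ∂z/∂easting = −n_x/n_z = 0.269766678 and ∂z/∂northing = −n_y/n_z = 0.030151167.
Intercept c from Pit 11: 159.5 − 94636.58 − 155669.36 = −250146.44.
At (351276, 5162415): z = 94762.6 + 155652.8 − 250146.44 = 269.0 m.

269.0 m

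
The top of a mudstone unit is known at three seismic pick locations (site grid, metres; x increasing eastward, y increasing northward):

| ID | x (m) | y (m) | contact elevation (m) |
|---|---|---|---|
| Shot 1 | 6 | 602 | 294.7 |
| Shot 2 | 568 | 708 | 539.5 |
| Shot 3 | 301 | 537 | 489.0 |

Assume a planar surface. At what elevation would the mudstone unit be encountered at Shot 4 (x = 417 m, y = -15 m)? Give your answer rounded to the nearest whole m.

853 m

Two edge vectors: Shot 1→Shot 2 = (562, 106, 244.8), Shot 1→Shot 3 = (295, -65, 194.3).
Normal n = (Shot 1→Shot 2) × (Shot 1→Shot 3) = (36507.8, -36980.6, -67800).
So ∂z/∂x = −n_x/n_z = 0.53846 and ∂z/∂y = −n_y/n_z = −0.54544.
Intercept c from Shot 1: 294.7 − 3.23 + 328.35 = 619.82.
At (417, -15): z = 224.5 + 8.2 + 619.82 = 852.5 m.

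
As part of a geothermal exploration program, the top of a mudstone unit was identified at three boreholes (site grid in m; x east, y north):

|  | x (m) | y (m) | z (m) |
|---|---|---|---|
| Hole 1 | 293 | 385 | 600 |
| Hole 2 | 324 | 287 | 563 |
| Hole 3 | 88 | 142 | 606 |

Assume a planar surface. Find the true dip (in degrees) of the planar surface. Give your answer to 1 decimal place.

23.7°

Let the plane be z = a·x + b·y + c.
Hole 2−Hole 1: 31a − 98b = −37;  Hole 3−Hole 1: −205a − 243b = 6.
Solving gives a = −0.34678, b = 0.26786.
Gradient magnitude |∇z| = √(a² + b²) = √(0.12025 + 0.07175) = 0.43818.
True dip = arctan(0.43818) = 23.7°, dipping toward SE (azimuth ≈ 128°).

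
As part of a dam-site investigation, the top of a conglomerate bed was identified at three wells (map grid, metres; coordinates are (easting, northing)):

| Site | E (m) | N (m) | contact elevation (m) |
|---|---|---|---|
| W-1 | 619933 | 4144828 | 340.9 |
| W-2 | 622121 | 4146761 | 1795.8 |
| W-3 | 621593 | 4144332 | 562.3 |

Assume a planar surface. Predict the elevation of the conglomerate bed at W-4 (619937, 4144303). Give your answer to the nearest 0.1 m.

105.9 m

Two edge vectors: W-1→W-2 = (2188, 1933, 1454.9), W-1→W-3 = (1660, -496, 221.4).
Normal n = (W-1→W-2) × (W-1→W-3) = (1149596.6, 1930710.8, -4294028).
So ∂z/∂E = −n_x/n_z = 0.267719866 and ∂z/∂N = −n_y/n_z = 0.449626970.
Intercept c from W-1: 340.9 − 165968.38 − 1863626.46 = −2029253.94.
At (619937, 4144303): z = 165969.5 + 1863390.4 − 2029253.94 = 105.9 m.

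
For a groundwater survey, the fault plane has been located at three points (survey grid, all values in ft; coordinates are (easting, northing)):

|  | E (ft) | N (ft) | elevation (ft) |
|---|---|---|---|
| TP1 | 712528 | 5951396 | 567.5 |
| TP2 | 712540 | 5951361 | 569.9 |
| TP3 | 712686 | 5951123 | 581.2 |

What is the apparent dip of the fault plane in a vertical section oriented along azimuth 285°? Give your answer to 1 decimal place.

Let the plane be z = a·E + b·N + c.
TP2−TP1: 12a − 35b = 2.4;  TP3−TP1: 158a − 273b = 13.7.
Solving gives a = −0.07795, b = −0.09530.
Unit vector along 285° is (sin 285°, cos 285°) = (-0.9659, 0.2588).
Slope in that direction = a·(-0.9659) + b·(0.2588) = 0.05063.
Apparent dip = arctan|0.05063| = 2.9° (true dip is 7.0°, so apparent ≤ true as expected).

2.9°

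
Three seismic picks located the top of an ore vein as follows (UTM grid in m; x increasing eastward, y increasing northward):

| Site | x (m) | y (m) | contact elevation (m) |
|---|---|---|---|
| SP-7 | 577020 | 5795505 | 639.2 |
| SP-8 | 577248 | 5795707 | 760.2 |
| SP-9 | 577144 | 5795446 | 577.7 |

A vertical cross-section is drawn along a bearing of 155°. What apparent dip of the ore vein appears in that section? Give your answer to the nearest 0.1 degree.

Let the plane be z = a·x + b·y + c.
SP-8−SP-7: 228a + 202b = 121;  SP-9−SP-7: 124a − 59b = −61.5.
Solving gives a = −0.13725, b = 0.75392.
Unit vector along 155° is (sin 155°, cos 155°) = (0.4226, -0.9063).
Slope in that direction = a·(0.4226) + b·(-0.9063) = −0.74129.
Apparent dip = arctan|0.74129| = 36.5° (true dip is 37.5°, so apparent ≤ true as expected).

36.5°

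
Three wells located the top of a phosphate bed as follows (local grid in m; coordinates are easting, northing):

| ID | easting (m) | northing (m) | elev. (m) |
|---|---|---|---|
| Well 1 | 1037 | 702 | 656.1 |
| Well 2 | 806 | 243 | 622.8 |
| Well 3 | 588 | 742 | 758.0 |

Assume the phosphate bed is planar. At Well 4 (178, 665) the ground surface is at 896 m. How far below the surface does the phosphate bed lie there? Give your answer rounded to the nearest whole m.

Let the plane be z = a·easting + b·northing + c.
Well 2−Well 1: −231a − 459b = −33.3;  Well 3−Well 1: −449a + 40b = 101.9.
Solving gives a = −0.21102, b = 0.17875.
Then c = 656.1 − a·1037 − b·702 = 749.45.
At (178, 665): z_contact = −37.6 + 118.9 + 749.45 = 830.8 m.
Depth below ground = 896 − 830.8 = 65 m.

65 m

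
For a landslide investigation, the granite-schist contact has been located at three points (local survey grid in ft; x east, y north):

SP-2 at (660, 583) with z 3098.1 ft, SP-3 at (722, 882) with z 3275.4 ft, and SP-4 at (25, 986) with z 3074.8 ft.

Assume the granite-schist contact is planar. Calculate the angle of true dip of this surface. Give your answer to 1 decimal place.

Let the plane be z = a·x + b·y + c.
SP-3−SP-2: 62a + 299b = 177.3;  SP-4−SP-2: −635a + 403b = −23.3.
Solving gives a = 0.36499, b = 0.51729.
Gradient magnitude |∇z| = √(a² + b²) = √(0.13322 + 0.26759) = 0.63310.
True dip = arctan(0.63310) = 32.3°, dipping toward SW (azimuth ≈ 215°).

32.3°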